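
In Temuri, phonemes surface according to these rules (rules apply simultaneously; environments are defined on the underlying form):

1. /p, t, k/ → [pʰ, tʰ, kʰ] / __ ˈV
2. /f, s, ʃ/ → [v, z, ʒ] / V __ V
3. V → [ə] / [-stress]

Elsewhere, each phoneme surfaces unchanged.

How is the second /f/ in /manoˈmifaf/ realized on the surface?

/f/ (word-final): rule 2 targets it, but not between two vowels → unchanged [f].

[f]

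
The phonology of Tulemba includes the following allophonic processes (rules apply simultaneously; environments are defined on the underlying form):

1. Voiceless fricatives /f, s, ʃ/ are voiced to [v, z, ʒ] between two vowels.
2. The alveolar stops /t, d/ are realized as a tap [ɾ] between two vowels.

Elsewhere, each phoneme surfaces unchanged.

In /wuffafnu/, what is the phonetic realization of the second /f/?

/f/ — between /f/ and /a/; rule 1 does not apply here → [f].

[f]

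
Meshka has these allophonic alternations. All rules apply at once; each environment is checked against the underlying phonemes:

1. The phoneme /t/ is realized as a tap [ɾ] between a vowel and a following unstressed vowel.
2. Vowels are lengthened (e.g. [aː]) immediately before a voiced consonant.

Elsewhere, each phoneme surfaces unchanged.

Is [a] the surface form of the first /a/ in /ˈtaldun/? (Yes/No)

No

Rule 2 applies to /a/ (between /t/ and /l/: before a voiced consonant) → [aː].
The actual realization is [aː], not [a].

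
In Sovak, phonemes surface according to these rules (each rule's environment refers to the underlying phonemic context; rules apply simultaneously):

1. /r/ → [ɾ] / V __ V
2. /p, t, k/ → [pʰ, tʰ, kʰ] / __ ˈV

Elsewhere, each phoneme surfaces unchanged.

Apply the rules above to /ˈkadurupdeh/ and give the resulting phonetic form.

/k/ (word-initial) occurs immediately before a stressed vowel → [kʰ] by rule 2.
/a/ — not in any rule's target class → [a].
/d/ stays [d].
/u/ — not in any rule's target class → [u].
/r/ — between /u/ and /u/, between two vowels — surfaces as [ɾ] (rule 1).
/u/ — not in any rule's target class → [u].
/p/ (between /u/ and /d/): rule 2 targets it, but not immediately before a stressed vowel → unchanged [p].
/d/ — not in any rule's target class → [d].
/e/ stays [e].
/h/ (word-final) is unaffected → [h].

[ˈkʰaduɾupdeh]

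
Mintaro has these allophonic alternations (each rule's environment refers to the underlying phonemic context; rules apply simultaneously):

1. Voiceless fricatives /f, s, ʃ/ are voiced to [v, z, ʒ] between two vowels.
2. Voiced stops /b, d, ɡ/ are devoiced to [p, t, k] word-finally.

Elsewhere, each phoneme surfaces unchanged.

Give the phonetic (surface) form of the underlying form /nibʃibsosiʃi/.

[nibʃibsoziʒi]

/n/ stays [n].
/i/ stays [i].
/b/ (between /i/ and /ʃ/) fails the environment for rule 2, so it stays [b].
/ʃ/ — between /b/ and /i/; rule 1 does not apply here → [ʃ].
/i/ (between /ʃ/ and /b/): no rule targets it → [i].
/b/ (between /i/ and /s/): rule 2 targets it, but not word-finally → unchanged [b].
/s/ (between /b/ and /o/): rule 1 targets it, but not between two vowels → unchanged [s].
/o/ (between /s/ and /s/) is unaffected → [o].
Rule 1 applies to /s/ (between /o/ and /i/: between two vowels) → [z].
/i/ — not in any rule's target class → [i].
/ʃ/ meets the environment for rule 1 (between two vowels) → [ʒ].
/i/ — not in any rule's target class → [i].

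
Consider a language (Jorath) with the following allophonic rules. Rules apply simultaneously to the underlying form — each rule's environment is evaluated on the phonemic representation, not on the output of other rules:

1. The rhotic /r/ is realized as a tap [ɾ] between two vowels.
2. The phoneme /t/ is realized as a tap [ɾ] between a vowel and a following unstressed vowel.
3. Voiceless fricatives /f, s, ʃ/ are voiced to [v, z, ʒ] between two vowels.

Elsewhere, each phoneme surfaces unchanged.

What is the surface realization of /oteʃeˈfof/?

[oɾeʒeˈvof]

Rule 2 applies to /t/ (between /o/ and /e/: between a vowel and a following unstressed vowel) → [ɾ].
/ʃ/ meets the environment for rule 3 (between two vowels) → [ʒ].
/f/ meets the environment for rule 3 (between two vowels) → [v].
/f/ — word-final; rule 3 does not apply here → [f].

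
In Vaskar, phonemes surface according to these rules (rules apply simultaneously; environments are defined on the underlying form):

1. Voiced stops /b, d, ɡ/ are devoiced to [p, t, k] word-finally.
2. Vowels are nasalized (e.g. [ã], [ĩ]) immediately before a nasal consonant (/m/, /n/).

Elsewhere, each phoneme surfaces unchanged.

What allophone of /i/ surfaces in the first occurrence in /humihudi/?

[i]

/i/ (between /m/ and /h/) is in the target of rule 2 but the environment (before a nasal consonant) is not met → [i].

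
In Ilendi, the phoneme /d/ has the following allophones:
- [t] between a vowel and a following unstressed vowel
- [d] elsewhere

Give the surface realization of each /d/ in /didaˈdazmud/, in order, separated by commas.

Occurrence 1 (position 1): no conditioning environment matches → elsewhere allophone [d].
Occurrence 2 (position 3): between a vowel and a following unstressed vowel → [t].
Occurrence 3 (position 5): no conditioning environment matches → elsewhere allophone [d].
Occurrence 4 (position 10): no conditioning environment matches → elsewhere allophone [d].

[d], [t], [d], [d]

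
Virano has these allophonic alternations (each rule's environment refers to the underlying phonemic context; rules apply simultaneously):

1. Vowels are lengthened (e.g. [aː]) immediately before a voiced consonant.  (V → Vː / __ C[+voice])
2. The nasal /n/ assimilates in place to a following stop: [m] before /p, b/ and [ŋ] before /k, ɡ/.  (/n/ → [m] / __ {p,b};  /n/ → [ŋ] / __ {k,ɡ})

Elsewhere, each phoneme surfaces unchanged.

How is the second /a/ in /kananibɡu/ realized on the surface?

/a/ (between /n/ and /n/) occurs before a voiced consonant → [aː] by rule 1.

[aː]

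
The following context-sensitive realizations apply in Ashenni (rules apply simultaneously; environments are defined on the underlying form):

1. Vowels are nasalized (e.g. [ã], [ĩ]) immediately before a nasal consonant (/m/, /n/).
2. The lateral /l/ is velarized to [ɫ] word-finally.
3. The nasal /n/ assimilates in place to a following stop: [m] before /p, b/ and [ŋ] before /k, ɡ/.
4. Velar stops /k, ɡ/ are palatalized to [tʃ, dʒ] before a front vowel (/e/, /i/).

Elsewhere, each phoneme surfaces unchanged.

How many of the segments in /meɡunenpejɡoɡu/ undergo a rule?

Segments that undergo a rule: /u/ → [ũ] (rule 1); /e/ → [ẽ] (rule 1); /n/ → [m] (rule 3).
All other segments surface unchanged.

3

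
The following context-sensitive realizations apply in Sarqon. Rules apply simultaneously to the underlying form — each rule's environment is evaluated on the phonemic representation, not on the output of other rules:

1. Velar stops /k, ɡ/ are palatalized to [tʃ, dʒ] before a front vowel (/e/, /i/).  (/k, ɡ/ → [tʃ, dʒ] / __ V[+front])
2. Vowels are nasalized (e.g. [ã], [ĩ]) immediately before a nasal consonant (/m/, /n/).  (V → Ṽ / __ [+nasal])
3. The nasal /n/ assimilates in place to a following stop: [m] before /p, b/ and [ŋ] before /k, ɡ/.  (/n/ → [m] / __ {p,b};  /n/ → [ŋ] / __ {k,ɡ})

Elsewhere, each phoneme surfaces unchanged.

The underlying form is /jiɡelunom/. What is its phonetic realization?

/j/ (word-initial): no rule targets it → [j].
/i/ (between /j/ and /ɡ/): rule 2 targets it, but not before a nasal consonant → unchanged [i].
/ɡ/ (between /i/ and /e/): before a front vowel, so rule 1 applies → [dʒ].
/e/ (between /ɡ/ and /l/): rule 2 targets it, but not before a nasal consonant → unchanged [e].
/l/ — not in any rule's target class → [l].
Rule 2 applies to /u/ (between /l/ and /n/: before a nasal consonant) → [ũ].
/n/ — between /u/ and /o/; rule 3 does not apply here → [n].
/o/ meets the environment for rule 2 (before a nasal consonant) → [õ].
/m/ (word-final) is unaffected → [m].

[jidʒelũnõm]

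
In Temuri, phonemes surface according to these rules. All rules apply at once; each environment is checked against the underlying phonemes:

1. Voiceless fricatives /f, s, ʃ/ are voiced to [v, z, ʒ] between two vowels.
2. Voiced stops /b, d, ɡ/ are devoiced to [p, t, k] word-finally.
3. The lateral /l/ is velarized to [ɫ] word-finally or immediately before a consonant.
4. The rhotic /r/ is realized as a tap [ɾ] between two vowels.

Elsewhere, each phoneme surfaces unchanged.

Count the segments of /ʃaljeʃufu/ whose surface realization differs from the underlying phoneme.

3

Segments that undergo a rule: /l/ → [ɫ] (rule 3); /ʃ/ → [ʒ] (rule 1); /f/ → [v] (rule 1).
All other segments surface unchanged.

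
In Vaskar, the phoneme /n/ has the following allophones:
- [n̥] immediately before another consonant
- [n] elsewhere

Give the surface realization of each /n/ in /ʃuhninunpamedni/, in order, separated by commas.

[n], [n], [n̥], [n]

Occurrence 1 (position 4): no conditioning environment matches → elsewhere allophone [n].
Occurrence 2 (position 6): no conditioning environment matches → elsewhere allophone [n].
Occurrence 3 (position 8): immediately before another consonant → [n̥].
Occurrence 4 (position 14): no conditioning environment matches → elsewhere allophone [n].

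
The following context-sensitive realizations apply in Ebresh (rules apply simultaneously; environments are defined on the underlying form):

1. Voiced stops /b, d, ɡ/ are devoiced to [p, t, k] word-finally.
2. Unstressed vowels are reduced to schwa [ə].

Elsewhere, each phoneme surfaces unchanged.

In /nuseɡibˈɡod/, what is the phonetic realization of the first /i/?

[ə]

/i/ (between /ɡ/ and /b/): in an unstressed syllable, so rule 2 applies → [ə].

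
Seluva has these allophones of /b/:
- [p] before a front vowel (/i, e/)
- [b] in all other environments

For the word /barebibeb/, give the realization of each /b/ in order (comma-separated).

[b], [p], [p], [b]

Occurrence 1 (position 1): no conditioning environment matches → elsewhere allophone [b].
Occurrence 2 (position 5): before a front vowel (/i, e/) → [p].
Occurrence 3 (position 7): before a front vowel (/i, e/) → [p].
Occurrence 4 (position 9): no conditioning environment matches → elsewhere allophone [b].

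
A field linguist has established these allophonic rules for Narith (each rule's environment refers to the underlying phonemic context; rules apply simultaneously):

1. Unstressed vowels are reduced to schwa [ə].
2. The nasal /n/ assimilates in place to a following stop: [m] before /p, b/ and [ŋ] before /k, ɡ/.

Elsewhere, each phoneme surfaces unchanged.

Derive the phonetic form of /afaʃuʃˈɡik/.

[əfəʃəʃˈɡik]

Rule 1 applies to /a/ (word-initial: in an unstressed syllable) → [ə].
/f/ (between /a/ and /a/): no rule targets it → [f].
/a/ meets the environment for rule 1 (in an unstressed syllable) → [ə].
/ʃ/ stays [ʃ].
/u/ — between /ʃ/ and /ʃ/, in an unstressed syllable — surfaces as [ə] (rule 1).
/ʃ/ — not in any rule's target class → [ʃ].
/ɡ/ (between /ʃ/ and /i/): no rule targets it → [ɡ].
/i/ (between /ɡ/ and /k/) is in the target of rule 1 but the environment (in an unstressed syllable) is not met → [i].
/k/ — not in any rule's target class → [k].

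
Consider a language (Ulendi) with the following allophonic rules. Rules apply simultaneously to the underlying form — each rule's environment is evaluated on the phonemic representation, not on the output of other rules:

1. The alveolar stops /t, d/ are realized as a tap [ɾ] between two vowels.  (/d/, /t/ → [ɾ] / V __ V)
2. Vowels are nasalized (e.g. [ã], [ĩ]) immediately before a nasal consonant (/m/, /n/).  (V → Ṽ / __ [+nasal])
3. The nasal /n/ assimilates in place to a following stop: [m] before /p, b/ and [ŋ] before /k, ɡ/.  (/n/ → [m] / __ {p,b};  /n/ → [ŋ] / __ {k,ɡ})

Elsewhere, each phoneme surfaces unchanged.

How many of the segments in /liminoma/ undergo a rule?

Segments that undergo a rule: /i/ → [ĩ] (rule 2); /i/ → [ĩ] (rule 2); /o/ → [õ] (rule 2).
All other segments surface unchanged.

3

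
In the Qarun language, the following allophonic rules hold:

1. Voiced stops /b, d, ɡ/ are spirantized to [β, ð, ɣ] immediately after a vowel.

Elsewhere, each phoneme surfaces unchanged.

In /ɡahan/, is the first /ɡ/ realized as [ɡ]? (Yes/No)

Yes

/ɡ/ (word-initial) fails the environment for rule 1, so it stays [ɡ].
The actual realization is [ɡ], which matches [ɡ].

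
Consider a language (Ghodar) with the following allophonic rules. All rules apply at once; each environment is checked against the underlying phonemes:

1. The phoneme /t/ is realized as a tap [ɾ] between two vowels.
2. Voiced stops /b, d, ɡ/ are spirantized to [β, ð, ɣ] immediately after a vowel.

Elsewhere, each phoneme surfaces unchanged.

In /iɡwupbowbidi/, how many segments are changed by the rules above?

Segments that undergo a rule: /ɡ/ → [ɣ] (rule 2); /d/ → [ð] (rule 2).
All other segments surface unchanged.

2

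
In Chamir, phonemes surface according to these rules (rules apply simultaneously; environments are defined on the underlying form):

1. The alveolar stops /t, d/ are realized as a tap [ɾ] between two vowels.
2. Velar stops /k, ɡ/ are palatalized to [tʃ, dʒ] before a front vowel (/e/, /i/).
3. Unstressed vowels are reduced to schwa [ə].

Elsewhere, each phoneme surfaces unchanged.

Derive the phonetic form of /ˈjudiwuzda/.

/j/ — not in any rule's target class → [j].
/u/ — between /j/ and /d/; rule 3 does not apply here → [u].
/d/ — between /u/ and /i/, between two vowels — surfaces as [ɾ] (rule 1).
/i/ meets the environment for rule 3 (in an unstressed syllable) → [ə].
/w/ (between /i/ and /u/): no rule targets it → [w].
/u/ (between /w/ and /z/) occurs in an unstressed syllable → [ə] by rule 3.
/z/ (between /u/ and /d/) is unaffected → [z].
/d/ — between /z/ and /a/; rule 1 does not apply here → [d].
/a/ — word-final, in an unstressed syllable — surfaces as [ə] (rule 3).

[ˈjuɾəwəzdə]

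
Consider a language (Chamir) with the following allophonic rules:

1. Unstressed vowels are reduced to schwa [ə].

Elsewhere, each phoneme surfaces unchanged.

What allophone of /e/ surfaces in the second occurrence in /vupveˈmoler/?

[ə]

/e/ — between /l/ and /r/, in an unstressed syllable — surfaces as [ə] (rule 1).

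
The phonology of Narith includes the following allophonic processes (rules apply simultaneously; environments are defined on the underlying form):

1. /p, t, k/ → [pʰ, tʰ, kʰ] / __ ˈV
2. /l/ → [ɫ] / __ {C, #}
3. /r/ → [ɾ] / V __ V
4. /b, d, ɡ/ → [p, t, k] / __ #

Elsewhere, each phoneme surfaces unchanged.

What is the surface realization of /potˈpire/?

[potˈpʰiɾe]

/p/ — word-initial; rule 1 does not apply here → [p].
/o/ — not in any rule's target class → [o].
/t/ (between /o/ and /p/) is in the target of rule 1 but the environment (immediately before a stressed vowel) is not met → [t].
/p/ meets the environment for rule 1 (immediately before a stressed vowel) → [pʰ].
/i/ (between /p/ and /r/): no rule targets it → [i].
/r/ (between /i/ and /e/) occurs between two vowels → [ɾ] by rule 3.
/e/ (word-final) is unaffected → [e].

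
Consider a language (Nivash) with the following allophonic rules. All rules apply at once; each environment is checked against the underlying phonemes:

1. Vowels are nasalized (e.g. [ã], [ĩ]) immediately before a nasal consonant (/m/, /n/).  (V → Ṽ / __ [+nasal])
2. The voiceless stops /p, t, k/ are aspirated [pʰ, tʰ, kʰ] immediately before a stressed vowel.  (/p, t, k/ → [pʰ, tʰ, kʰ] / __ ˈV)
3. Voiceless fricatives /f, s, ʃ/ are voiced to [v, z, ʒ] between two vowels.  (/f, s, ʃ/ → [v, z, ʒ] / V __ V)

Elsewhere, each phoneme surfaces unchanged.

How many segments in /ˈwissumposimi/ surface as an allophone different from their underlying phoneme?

Segments that undergo a rule: /u/ → [ũ] (rule 1); /s/ → [z] (rule 3); /i/ → [ĩ] (rule 1).
All other segments surface unchanged.

3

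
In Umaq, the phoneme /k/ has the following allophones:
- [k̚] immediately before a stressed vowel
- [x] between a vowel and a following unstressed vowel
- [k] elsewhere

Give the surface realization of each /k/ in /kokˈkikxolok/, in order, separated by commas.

Occurrence 1 (position 1): no conditioning environment matches → elsewhere allophone [k].
Occurrence 2 (position 3): no conditioning environment matches → elsewhere allophone [k].
Occurrence 3 (position 4): immediately before a stressed vowel → [k̚].
Occurrence 4 (position 6): no conditioning environment matches → elsewhere allophone [k].
Occurrence 5 (position 11): no conditioning environment matches → elsewhere allophone [k].

[k], [k], [k̚], [k], [k]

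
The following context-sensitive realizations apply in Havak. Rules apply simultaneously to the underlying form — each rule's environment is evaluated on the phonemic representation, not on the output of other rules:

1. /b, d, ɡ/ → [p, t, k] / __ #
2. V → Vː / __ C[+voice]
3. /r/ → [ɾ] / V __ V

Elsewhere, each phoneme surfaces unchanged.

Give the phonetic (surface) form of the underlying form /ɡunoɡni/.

/ɡ/ — word-initial; rule 1 does not apply here → [ɡ].
/u/ (between /ɡ/ and /n/): before a voiced consonant, so rule 2 applies → [uː].
/o/ (between /n/ and /ɡ/): before a voiced consonant, so rule 2 applies → [oː].
/ɡ/ (between /o/ and /n/) is in the target of rule 1 but the environment (word-finally) is not met → [ɡ].
/i/ (word-final): rule 2 targets it, but not before a voiced consonant → unchanged [i].

[ɡuːnoːɡni]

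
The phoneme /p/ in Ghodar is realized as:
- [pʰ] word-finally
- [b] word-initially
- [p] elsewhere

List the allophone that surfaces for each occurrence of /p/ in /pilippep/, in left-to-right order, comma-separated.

[b], [p], [p], [pʰ]

Occurrence 1 (position 1): word-initially → [b].
Occurrence 2 (position 5): no conditioning environment matches → elsewhere allophone [p].
Occurrence 3 (position 6): no conditioning environment matches → elsewhere allophone [p].
Occurrence 4 (position 8): word-finally → [pʰ].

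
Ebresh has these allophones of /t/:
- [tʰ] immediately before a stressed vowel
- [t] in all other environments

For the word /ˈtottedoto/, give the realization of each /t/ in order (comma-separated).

[tʰ], [t], [t], [t]

Occurrence 1 (position 1): immediately before a stressed vowel → [tʰ].
Occurrence 2 (position 3): no conditioning environment matches → elsewhere allophone [t].
Occurrence 3 (position 4): no conditioning environment matches → elsewhere allophone [t].
Occurrence 4 (position 8): no conditioning environment matches → elsewhere allophone [t].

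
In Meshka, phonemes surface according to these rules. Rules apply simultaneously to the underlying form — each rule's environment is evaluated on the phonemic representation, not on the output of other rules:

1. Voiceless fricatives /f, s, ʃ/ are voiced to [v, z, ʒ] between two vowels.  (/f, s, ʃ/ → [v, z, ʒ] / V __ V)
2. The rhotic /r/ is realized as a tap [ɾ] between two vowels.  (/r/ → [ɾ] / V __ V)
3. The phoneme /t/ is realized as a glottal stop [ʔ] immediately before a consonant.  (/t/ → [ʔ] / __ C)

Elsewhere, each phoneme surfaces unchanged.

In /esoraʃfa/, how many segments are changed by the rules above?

Segments that undergo a rule: /s/ → [z] (rule 1); /r/ → [ɾ] (rule 2).
All other segments surface unchanged.

2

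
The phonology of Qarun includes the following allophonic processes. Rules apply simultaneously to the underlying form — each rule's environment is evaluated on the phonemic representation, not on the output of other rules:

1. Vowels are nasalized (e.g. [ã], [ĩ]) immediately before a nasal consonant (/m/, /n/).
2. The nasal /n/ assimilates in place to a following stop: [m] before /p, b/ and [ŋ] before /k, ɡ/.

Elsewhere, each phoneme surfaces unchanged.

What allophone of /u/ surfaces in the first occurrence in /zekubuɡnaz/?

[u]

/u/ (between /k/ and /b/) is in the target of rule 1 but the environment (before a nasal consonant) is not met → [u].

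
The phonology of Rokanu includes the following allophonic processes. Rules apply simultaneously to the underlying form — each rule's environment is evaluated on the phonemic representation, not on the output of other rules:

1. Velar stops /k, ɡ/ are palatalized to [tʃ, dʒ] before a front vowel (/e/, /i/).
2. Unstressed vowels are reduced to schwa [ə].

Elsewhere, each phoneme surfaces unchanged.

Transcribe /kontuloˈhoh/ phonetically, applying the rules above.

[kəntələˈhoh]

/k/ (word-initial): rule 1 targets it, but not before a front vowel → unchanged [k].
/o/ (between /k/ and /n/) occurs in an unstressed syllable → [ə] by rule 2.
/n/ (between /o/ and /t/) is unaffected → [n].
/t/ (between /n/ and /u/): no rule targets it → [t].
Rule 2 applies to /u/ (between /t/ and /l/: in an unstressed syllable) → [ə].
/l/ (between /u/ and /o/): no rule targets it → [l].
/o/ (between /l/ and /h/): in an unstressed syllable, so rule 2 applies → [ə].
/h/ (between /o/ and /o/) is unaffected → [h].
/o/ (between /h/ and /h/) fails the environment for rule 2, so it stays [o].
/h/ (word-final) is unaffected → [h].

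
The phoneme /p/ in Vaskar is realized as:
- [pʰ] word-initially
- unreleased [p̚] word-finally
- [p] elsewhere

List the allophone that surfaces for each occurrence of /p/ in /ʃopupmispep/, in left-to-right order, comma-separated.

[p], [p], [p], [p̚]

Occurrence 1 (position 3): no conditioning environment matches → elsewhere allophone [p].
Occurrence 2 (position 5): no conditioning environment matches → elsewhere allophone [p].
Occurrence 3 (position 9): no conditioning environment matches → elsewhere allophone [p].
Occurrence 4 (position 11): word-finally → [p̚].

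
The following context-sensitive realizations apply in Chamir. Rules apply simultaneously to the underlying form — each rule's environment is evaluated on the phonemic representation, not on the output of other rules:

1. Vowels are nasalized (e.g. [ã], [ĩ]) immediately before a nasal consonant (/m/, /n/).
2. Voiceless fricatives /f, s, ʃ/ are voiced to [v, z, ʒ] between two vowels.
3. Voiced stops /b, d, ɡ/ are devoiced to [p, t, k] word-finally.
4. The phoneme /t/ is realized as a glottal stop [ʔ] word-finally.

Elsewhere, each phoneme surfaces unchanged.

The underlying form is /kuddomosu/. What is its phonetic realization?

[kuddõmozu]

/k/ — not in any rule's target class → [k].
/u/ — between /k/ and /d/; rule 1 does not apply here → [u].
/d/ (between /u/ and /d/) fails the environment for rule 3, so it stays [d].
/d/ — between /d/ and /o/; rule 3 does not apply here → [d].
/o/ meets the environment for rule 1 (before a nasal consonant) → [õ].
/m/ — not in any rule's target class → [m].
/o/ — between /m/ and /s/; rule 1 does not apply here → [o].
/s/ (between /o/ and /u/): between two vowels, so rule 2 applies → [z].
/u/ — word-final; rule 1 does not apply here → [u].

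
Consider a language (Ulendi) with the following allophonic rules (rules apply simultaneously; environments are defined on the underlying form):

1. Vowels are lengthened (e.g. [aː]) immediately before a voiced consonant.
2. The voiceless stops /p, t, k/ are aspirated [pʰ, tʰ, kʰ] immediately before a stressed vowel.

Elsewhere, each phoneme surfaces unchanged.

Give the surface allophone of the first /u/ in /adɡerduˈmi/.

/u/ (between /d/ and /m/) occurs before a voiced consonant → [uː] by rule 1.

[uː]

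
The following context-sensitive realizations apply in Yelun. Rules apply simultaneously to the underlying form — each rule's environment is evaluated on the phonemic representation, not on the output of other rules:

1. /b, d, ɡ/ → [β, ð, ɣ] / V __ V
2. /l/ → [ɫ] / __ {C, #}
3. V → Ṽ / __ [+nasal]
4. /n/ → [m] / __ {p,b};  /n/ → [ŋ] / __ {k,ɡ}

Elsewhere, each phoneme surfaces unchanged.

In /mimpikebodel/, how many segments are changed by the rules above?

4

Segments that undergo a rule: /i/ → [ĩ] (rule 3); /b/ → [β] (rule 1); /d/ → [ð] (rule 1); /l/ → [ɫ] (rule 2).
All other segments surface unchanged.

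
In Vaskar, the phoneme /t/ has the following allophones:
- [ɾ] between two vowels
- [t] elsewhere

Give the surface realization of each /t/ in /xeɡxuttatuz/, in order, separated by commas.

[t], [t], [ɾ]

Occurrence 1 (position 6): no conditioning environment matches → elsewhere allophone [t].
Occurrence 2 (position 7): no conditioning environment matches → elsewhere allophone [t].
Occurrence 3 (position 9): between two vowels → [ɾ].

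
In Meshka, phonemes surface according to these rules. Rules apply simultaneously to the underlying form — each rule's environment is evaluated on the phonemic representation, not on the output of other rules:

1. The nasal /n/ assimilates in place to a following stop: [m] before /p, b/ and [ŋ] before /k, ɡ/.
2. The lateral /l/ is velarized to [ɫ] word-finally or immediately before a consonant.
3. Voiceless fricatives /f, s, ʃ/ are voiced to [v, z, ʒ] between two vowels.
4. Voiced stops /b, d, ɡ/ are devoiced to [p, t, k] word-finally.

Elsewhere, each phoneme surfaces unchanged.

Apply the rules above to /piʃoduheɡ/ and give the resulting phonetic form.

/p/ (word-initial) is unaffected → [p].
/i/ stays [i].
/ʃ/ — between /i/ and /o/, between two vowels — surfaces as [ʒ] (rule 3).
/o/ stays [o].
/d/ (between /o/ and /u/) is in the target of rule 4 but the environment (word-finally) is not met → [d].
/u/ — not in any rule's target class → [u].
/h/ — not in any rule's target class → [h].
/e/ stays [e].
/ɡ/ (word-final): word-finally, so rule 4 applies → [k].

[piʒoduhek]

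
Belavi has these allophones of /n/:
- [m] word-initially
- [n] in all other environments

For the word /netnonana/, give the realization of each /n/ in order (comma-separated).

[m], [n], [n], [n]

Occurrence 1 (position 1): word-initially → [m].
Occurrence 2 (position 4): no conditioning environment matches → elsewhere allophone [n].
Occurrence 3 (position 6): no conditioning environment matches → elsewhere allophone [n].
Occurrence 4 (position 8): no conditioning environment matches → elsewhere allophone [n].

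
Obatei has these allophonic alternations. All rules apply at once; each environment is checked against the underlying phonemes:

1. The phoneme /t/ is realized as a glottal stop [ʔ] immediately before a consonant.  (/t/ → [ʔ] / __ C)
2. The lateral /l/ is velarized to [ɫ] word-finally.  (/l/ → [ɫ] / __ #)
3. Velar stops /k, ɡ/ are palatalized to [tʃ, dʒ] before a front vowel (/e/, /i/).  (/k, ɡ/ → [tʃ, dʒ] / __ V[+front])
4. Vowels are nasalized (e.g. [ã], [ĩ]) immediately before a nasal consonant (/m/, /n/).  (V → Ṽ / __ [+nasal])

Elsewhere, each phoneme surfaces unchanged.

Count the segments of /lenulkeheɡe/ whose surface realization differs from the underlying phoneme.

3

Segments that undergo a rule: /e/ → [ẽ] (rule 4); /k/ → [tʃ] (rule 3); /ɡ/ → [dʒ] (rule 3).
All other segments surface unchanged.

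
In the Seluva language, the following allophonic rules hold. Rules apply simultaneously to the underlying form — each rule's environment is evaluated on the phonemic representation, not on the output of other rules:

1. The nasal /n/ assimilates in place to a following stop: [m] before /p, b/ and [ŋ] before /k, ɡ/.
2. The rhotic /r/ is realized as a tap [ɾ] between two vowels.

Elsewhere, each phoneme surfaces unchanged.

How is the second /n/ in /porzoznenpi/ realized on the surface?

/n/ meets the environment for rule 1 (before a labial or velar stop) → [m].

[m]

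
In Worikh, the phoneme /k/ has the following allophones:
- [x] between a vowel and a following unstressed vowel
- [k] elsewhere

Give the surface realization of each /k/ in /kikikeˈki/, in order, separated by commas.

Occurrence 1 (position 1): no conditioning environment matches → elsewhere allophone [k].
Occurrence 2 (position 3): between a vowel and a following unstressed vowel → [x].
Occurrence 3 (position 5): between a vowel and a following unstressed vowel → [x].
Occurrence 4 (position 7): no conditioning environment matches → elsewhere allophone [k].

[k], [x], [x], [k]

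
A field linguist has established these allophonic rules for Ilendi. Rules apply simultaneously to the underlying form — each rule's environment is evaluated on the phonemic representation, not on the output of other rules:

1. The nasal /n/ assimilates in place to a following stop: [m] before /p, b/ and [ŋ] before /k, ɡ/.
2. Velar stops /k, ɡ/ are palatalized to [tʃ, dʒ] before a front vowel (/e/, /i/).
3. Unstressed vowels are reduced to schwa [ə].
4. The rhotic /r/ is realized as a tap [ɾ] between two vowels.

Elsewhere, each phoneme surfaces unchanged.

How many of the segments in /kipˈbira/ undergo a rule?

Segments that undergo a rule: /k/ → [tʃ] (rule 2); /i/ → [ə] (rule 3); /r/ → [ɾ] (rule 4); /a/ → [ə] (rule 3).
All other segments surface unchanged.

4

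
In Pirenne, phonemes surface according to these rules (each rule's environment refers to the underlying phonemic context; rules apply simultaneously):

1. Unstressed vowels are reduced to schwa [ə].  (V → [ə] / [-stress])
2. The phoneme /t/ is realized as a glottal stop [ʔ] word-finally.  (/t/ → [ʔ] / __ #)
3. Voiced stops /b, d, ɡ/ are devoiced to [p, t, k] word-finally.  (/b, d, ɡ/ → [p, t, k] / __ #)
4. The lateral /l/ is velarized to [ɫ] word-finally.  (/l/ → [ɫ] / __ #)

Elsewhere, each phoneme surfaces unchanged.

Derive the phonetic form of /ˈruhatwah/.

/r/ (word-initial) is unaffected → [r].
/u/ (between /r/ and /h/): rule 1 targets it, but not in an unstressed syllable → unchanged [u].
/h/ stays [h].
/a/ meets the environment for rule 1 (in an unstressed syllable) → [ə].
/t/ (between /a/ and /w/) is in the target of rule 2 but the environment (word-finally) is not met → [t].
/w/ (between /t/ and /a/): no rule targets it → [w].
/a/ — between /w/ and /h/, in an unstressed syllable — surfaces as [ə] (rule 1).
/h/ — not in any rule's target class → [h].

[ˈruhətwəh]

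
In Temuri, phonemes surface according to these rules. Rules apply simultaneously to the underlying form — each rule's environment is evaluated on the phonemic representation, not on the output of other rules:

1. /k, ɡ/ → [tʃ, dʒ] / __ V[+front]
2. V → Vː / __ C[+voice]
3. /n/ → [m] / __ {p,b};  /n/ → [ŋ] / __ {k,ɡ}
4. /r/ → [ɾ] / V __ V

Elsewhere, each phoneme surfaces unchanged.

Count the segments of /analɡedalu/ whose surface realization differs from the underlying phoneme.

Segments that undergo a rule: /a/ → [aː] (rule 2); /a/ → [aː] (rule 2); /ɡ/ → [dʒ] (rule 1); /e/ → [eː] (rule 2); /a/ → [aː] (rule 2).
All other segments surface unchanged.

5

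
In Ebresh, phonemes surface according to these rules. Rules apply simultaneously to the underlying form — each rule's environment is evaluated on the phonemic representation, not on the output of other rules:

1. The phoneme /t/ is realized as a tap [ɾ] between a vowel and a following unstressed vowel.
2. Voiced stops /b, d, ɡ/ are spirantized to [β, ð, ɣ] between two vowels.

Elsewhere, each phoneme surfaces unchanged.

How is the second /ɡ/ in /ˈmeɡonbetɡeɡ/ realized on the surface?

/ɡ/ (between /t/ and /e/): rule 2 targets it, but not between two vowels → unchanged [ɡ].

[ɡ]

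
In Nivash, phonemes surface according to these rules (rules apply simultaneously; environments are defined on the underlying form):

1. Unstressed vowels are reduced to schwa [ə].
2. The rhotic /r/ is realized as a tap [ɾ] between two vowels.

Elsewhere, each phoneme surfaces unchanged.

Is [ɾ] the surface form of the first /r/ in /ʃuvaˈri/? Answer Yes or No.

/r/ (between /a/ and /i/): between two vowels, so rule 2 applies → [ɾ].
The actual realization is [ɾ], which matches [ɾ].

Yes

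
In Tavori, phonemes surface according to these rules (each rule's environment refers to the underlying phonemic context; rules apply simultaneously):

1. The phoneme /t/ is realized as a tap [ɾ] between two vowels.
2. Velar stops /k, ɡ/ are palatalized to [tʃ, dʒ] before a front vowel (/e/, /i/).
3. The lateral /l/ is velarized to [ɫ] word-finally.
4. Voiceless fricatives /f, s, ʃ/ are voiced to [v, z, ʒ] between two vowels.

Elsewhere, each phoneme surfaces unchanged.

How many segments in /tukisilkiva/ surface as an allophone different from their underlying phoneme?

Segments that undergo a rule: /k/ → [tʃ] (rule 2); /s/ → [z] (rule 4); /k/ → [tʃ] (rule 2).
All other segments surface unchanged.

3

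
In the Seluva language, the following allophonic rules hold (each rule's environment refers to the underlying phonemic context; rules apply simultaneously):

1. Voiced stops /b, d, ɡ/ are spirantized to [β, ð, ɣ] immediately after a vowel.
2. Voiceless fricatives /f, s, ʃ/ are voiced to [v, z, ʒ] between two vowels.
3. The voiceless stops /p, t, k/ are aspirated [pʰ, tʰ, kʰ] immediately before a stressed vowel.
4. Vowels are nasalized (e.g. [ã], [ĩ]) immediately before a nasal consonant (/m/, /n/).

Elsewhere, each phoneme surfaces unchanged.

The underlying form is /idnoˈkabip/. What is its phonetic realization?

/i/ (word-initial): rule 4 targets it, but not before a nasal consonant → unchanged [i].
/d/ meets the environment for rule 1 (immediately after a vowel) → [ð].
/n/ (between /d/ and /o/) is unaffected → [n].
/o/ (between /n/ and /k/) is in the target of rule 4 but the environment (before a nasal consonant) is not met → [o].
Rule 3 applies to /k/ (between /o/ and /a/: immediately before a stressed vowel) → [kʰ].
/a/ (between /k/ and /b/) fails the environment for rule 4, so it stays [a].
Rule 1 applies to /b/ (between /a/ and /i/: immediately after a vowel) → [β].
/i/ (between /b/ and /p/) fails the environment for rule 4, so it stays [i].
/p/ — word-final; rule 3 does not apply here → [p].

[iðnoˈkʰaβip]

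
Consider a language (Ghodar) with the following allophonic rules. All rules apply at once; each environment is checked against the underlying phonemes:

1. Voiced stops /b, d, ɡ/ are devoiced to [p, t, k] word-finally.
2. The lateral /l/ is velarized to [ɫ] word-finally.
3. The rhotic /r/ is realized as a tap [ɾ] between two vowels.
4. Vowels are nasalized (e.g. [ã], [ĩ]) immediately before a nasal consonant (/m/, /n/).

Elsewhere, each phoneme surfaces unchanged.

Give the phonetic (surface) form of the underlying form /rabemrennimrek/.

/r/ (word-initial) is in the target of rule 3 but the environment (between two vowels) is not met → [r].
/a/ (between /r/ and /b/): rule 4 targets it, but not before a nasal consonant → unchanged [a].
/b/ (between /a/ and /e/) fails the environment for rule 1, so it stays [b].
/e/ (between /b/ and /m/): before a nasal consonant, so rule 4 applies → [ẽ].
/r/ (between /m/ and /e/) fails the environment for rule 3, so it stays [r].
/e/ (between /r/ and /n/): before a nasal consonant, so rule 4 applies → [ẽ].
/i/ (between /n/ and /m/) occurs before a nasal consonant → [ĩ] by rule 4.
/r/ — between /m/ and /e/; rule 3 does not apply here → [r].
/e/ (between /r/ and /k/) is in the target of rule 4 but the environment (before a nasal consonant) is not met → [e].

[rabẽmrẽnnĩmrek]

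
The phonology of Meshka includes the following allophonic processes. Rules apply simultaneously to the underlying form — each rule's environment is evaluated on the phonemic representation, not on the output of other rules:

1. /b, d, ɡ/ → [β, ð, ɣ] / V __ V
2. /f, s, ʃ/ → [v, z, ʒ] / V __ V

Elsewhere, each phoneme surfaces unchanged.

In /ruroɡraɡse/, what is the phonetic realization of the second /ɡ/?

[ɡ]

/ɡ/ — between /a/ and /s/; rule 1 does not apply here → [ɡ].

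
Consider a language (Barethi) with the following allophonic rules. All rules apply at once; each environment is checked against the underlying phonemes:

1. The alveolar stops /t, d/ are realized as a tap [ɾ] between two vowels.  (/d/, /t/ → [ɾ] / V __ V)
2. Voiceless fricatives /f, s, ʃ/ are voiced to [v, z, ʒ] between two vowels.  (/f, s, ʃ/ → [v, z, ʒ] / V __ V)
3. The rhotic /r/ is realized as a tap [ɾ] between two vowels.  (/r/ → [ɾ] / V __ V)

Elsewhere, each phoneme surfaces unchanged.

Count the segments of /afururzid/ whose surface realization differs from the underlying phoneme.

Segments that undergo a rule: /f/ → [v] (rule 2); /r/ → [ɾ] (rule 3).
All other segments surface unchanged.

2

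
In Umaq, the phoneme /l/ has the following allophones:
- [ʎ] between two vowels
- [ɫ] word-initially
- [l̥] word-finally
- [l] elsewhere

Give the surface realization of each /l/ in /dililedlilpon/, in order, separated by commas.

[ʎ], [ʎ], [l], [l]

Occurrence 1 (position 3): between two vowels → [ʎ].
Occurrence 2 (position 5): between two vowels → [ʎ].
Occurrence 3 (position 8): no conditioning environment matches → elsewhere allophone [l].
Occurrence 4 (position 10): no conditioning environment matches → elsewhere allophone [l].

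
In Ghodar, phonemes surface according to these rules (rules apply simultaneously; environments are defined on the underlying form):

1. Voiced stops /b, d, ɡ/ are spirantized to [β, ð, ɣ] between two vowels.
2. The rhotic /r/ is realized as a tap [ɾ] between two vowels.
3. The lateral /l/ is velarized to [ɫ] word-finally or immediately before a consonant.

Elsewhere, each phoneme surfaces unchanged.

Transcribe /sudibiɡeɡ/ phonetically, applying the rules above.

/s/ — not in any rule's target class → [s].
/u/ stays [u].
/d/ — between /u/ and /i/, between two vowels — surfaces as [ð] (rule 1).
/i/ (between /d/ and /b/) is unaffected → [i].
/b/ (between /i/ and /i/) occurs between two vowels → [β] by rule 1.
/i/ (between /b/ and /ɡ/) is unaffected → [i].
Rule 1 applies to /ɡ/ (between /i/ and /e/: between two vowels) → [ɣ].
/e/ — not in any rule's target class → [e].
/ɡ/ (word-final): rule 1 targets it, but not between two vowels → unchanged [ɡ].

[suðiβiɣeɡ]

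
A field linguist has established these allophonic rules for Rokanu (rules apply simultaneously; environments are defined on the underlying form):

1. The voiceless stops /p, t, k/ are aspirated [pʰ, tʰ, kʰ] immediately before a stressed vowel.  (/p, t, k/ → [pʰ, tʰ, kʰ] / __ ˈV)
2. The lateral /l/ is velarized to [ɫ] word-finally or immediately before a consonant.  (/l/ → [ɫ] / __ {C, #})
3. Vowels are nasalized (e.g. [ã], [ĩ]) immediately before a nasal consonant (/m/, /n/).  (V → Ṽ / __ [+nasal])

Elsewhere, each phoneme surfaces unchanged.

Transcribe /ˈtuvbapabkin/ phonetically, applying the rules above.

/t/ — word-initial, immediately before a stressed vowel — surfaces as [tʰ] (rule 1).
/u/ (between /t/ and /v/): rule 3 targets it, but not before a nasal consonant → unchanged [u].
/v/ (between /u/ and /b/): no rule targets it → [v].
/b/ (between /v/ and /a/): no rule targets it → [b].
/a/ (between /b/ and /p/) is in the target of rule 3 but the environment (before a nasal consonant) is not met → [a].
/p/ (between /a/ and /a/): rule 1 targets it, but not immediately before a stressed vowel → unchanged [p].
/a/ — between /p/ and /b/; rule 3 does not apply here → [a].
/b/ — not in any rule's target class → [b].
/k/ (between /b/ and /i/): rule 1 targets it, but not immediately before a stressed vowel → unchanged [k].
/i/ — between /k/ and /n/, before a nasal consonant — surfaces as [ĩ] (rule 3).
/n/ (word-final) is unaffected → [n].

[ˈtʰuvbapabkĩn]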